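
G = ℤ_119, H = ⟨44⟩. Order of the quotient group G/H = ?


|⟨44⟩| = n / gcd(44, 119) = 119 / 1 = 119
H is normal (ℤ_119 is abelian).
|G/H| = |G| / |H| = 119 / 119 = 1

|G/H| = 1


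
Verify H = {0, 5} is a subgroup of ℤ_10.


Subgroup test for H = {0, 5} in (ℤ_10, +):
(1) 0 ∈ H? Yes
(2) Closure: for all a,b ∈ H, (a+b) mod 10 ∈ H? Yes
(3) Inverses: for all a ∈ H, -a mod 10 ∈ H? Yes

Yes, H is a subgroup of ℤ_10


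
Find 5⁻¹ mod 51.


Use the extended Euclidean algorithm to write 1 = 5·s + 51·t; then s mod 51 is the inverse.
Euclidean algorithm:
  5 = 0·51 + 5
  51 = 10·5 + 1
  5 = 5·1 + 0
gcd(5,51) = 1
Back-substitution gives: 5·(-10) + 51·(1) = 1
So 5⁻¹ ≡ -10 ≡ 41 (mod 51)
Check: 5 × 41 = 205 ≡ 1 (mod 51) ✓

5⁻¹ ≡ 41 (mod 51)


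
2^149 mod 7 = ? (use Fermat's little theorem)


Fermat's little theorem: if p is prime and gcd(a,p)=1, then a^(p-1) ≡ 1 (mod p)
p = 7 is prime, gcd(2,7) = 1
Reduce exponent: 149 mod 6 = 5
So 2^149 ≡ 2^5 (mod 7)
2^5 mod 7 = 4

2^149 ≡ 4 (mod 7)


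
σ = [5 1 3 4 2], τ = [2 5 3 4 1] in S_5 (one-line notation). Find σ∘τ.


σ∘τ: apply τ first, then σ
1 →τ 2 →σ 1
2 →τ 5 →σ 2
3 →τ 3 →σ 3
4 →τ 4 →σ 4
5 →τ 1 →σ 5

σ∘τ = [1 2 3 4 5]


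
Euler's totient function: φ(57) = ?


Factor n: 57 = 3 × 19
φ(n) = n · ∏(1 - 1/p) over distinct primes p | n
φ(57) = 57 · (1 - 1/3) · (1 - 1/19) = 36

φ(57) = 36


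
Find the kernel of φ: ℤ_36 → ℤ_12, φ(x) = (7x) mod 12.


Kernel = preimage of identity
ker(φ) = {x ∈ ℤ_36 : 7x ≡ 0 (mod 12)}. Since 12 | 36, φ is well-defined. The kernel is the cyclic subgroup ⟨12⟩ of ℤ_36 (order 3), i.e. {0, 12, 24}

ker(φ) = {0, 12, 24}


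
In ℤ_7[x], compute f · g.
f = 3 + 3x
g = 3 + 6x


Expand and collect like terms; reduce coefficients mod 7:
x^0: 3·3 = 9 ≡ 2 (mod 7)
x^1: 3·6 + 3·3 = 27 ≡ 6 (mod 7)
x^2: 3·6 = 18 ≡ 4 (mod 7)
Result: 2 + 6x + 4x^2

f · g = 2 + 6x + 4x^2


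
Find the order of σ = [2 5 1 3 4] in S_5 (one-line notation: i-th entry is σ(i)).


Cycle decomposition: (1 2 5 4 3)
Cycle lengths: 5
Order = lcm(5) = 5

ord(σ) = 5


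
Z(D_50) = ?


Z(G) = {g ∈ G | gx = xg for all x ∈ G}
For even n, Z(D_n) = {e, r^(n/2)}: the 180° rotation r^25 commutes with every reflection and rotation

Z(D_50) = {e, r^25}


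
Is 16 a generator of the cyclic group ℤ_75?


g generates ℤ_n iff gcd(g, n) = 1
gcd(16, 75) = 1
Since gcd = 1, 16 is a generator.

Yes, 16 generates ℤ_75


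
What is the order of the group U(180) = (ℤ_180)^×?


U(n) is the group of units mod n; |U(n)| = φ(n)
|U(180)| = φ(180) = 48

|U(180) = (ℤ_180)^×| = 48


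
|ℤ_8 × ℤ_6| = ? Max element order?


|ℤ_8 × ℤ_6| = 8 × 6 = 48
Max element order = lcm(8,6) = 24
Cyclic? No (gcd=2)

|ℤ_8×ℤ_6| = 48, max element order = 24


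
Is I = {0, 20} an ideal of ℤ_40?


Check ideal conditions for I = {0, 20} in ℤ_40:
(1) I is an additive subgroup? Yes
(2) For r ∈ ℤ_40 and a ∈ I: r·a ∈ I? Yes

Yes, I is an ideal of ℤ_40


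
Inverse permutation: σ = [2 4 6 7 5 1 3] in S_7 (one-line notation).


To find σ⁻¹, swap domain and range:
σ(1) = 2 → σ⁻¹(2) = 1
σ(2) = 4 → σ⁻¹(4) = 2
σ(3) = 6 → σ⁻¹(6) = 3
σ(4) = 7 → σ⁻¹(7) = 4
σ(5) = 5 → σ⁻¹(5) = 5
σ(6) = 1 → σ⁻¹(1) = 6
σ(7) = 3 → σ⁻¹(3) = 7

σ⁻¹ = [6 1 7 2 5 3 4]


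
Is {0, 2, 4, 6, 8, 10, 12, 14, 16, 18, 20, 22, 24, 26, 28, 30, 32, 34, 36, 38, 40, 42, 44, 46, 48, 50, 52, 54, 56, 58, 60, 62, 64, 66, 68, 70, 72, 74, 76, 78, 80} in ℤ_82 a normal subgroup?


H = {0, 2, 4, 6, 8, 10, 12, 14, 16, 18, 20, 22, 24, 26, 28, 30, 32, 34, 36, 38, 40, 42, 44, 46, 48, 50, 52, 54, 56, 58, 60, 62, 64, 66, 68, 70, 72, 74, 76, 78, 80} in ℤ_82
ℤ_82 is abelian; every subgroup of an abelian group is normal

Yes, normal subgroup


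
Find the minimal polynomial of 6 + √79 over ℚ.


Let α = 6 + √79. Then α - 6 = √79, so (α - 6)² = 79, giving α² - 12α - 43 = 0. Degree 2 and α ∉ ℚ, so this is the minimal polynomial.

Minimal polynomial: x² - 12x - 43


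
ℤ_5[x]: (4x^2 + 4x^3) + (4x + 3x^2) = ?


Add coefficients mod 5:
x^0: 0 + 0 = 0 (mod 5)
x^1: 0 + 4 = 4 (mod 5)
x^2: 4 + 3 = 2 (mod 5)
x^3: 4 + 0 = 4 (mod 5)
Result: 4x + 2x^2 + 4x^3

f + g = 4x + 2x^2 + 4x^3


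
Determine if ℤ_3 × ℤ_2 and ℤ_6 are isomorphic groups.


Comparing ℤ_3 × ℤ_2 and ℤ_6:
gcd(3,2) = 1, so ℤ_3 × ℤ_2 ≅ ℤ_6 (CRT)

Yes, ℤ_3 × ℤ_2 ≅ ℤ_6


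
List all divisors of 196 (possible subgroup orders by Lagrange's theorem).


Lagrange's theorem: |H| divides |G|
|G| = 196
Divisors of 196: 1, 2, 4, 7, 14, 28, 49, 98, 196

Possible subgroup orders: {1, 2, 4, 7, 14, 28, 49, 98, 196}


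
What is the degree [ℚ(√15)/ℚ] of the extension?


√15 has minimal polynomial x² - 15 (irreducible over ℚ since 15 is squarefree)

[ℚ(√15)/ℚ] = 2


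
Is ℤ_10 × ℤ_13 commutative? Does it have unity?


Direct product ring; commutative with unity (1,1); but (1,0)·(0,1) = (0,0) gives zero divisors, so not an integral domain
Commutative: Yes
Integral domain: No
Has unity: Yes

ℤ_10 × ℤ_13: Commutative=Yes, Unity=Yes


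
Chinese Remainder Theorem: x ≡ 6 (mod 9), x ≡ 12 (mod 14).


m₁ = 9, m₂ = 14, gcd = 1, so CRT applies. M = m₁·m₂ = 126
Let M₁ = M/m₁ = 14, M₂ = M/m₂ = 9
Find y₁ ≡ M₁⁻¹ (mod m₁): 14⁻¹ ≡ 2 (mod 9)
Find y₂ ≡ M₂⁻¹ (mod m₂): 9⁻¹ ≡ 11 (mod 14)
x = a₁·M₁·y₁ + a₂·M₂·y₂ = 6·14·2 + 12·9·11 = 1356
Reduce mod 126: x ≡ 96
Check: 96 mod 9 = 6 ✓, 96 mod 14 = 12 ✓

x ≡ 96 (mod 126)


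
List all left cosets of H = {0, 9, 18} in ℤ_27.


H = {0, 9, 18}, |H| = 3
Number of cosets = |G|/|H| = 27/3 = 9
0 + H = {0, 9, 18}
1 + H = {1, 10, 19}
2 + H = {2, 11, 20}
3 + H = {3, 12, 21}
4 + H = {4, 13, 22}
5 + H = {5, 14, 23}
6 + H = {6, 15, 24}
7 + H = {7, 16, 25}
8 + H = {8, 17, 26}

Cosets: 0+H={0,9,18}; 1+H={1,10,19}; 2+H={2,11,20}; 3+H={3,12,21}; 4+H={4,13,22}; 5+H={5,14,23}; 6+H={6,15,24}; 7+H={7,16,25}; 8+H={8,17,26}


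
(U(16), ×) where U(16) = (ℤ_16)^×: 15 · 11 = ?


Operation: multiplication mod 16
15 · 11 = (a × b) mod 16 with a = 15, b = 11

15 · 11 = 5


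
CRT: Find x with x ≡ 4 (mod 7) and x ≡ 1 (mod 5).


m₁ = 7, m₂ = 5, gcd = 1, so CRT applies. M = m₁·m₂ = 35
Let M₁ = M/m₁ = 5, M₂ = M/m₂ = 7
Find y₁ ≡ M₁⁻¹ (mod m₁): 5⁻¹ ≡ 3 (mod 7)
Find y₂ ≡ M₂⁻¹ (mod m₂): 7⁻¹ ≡ 3 (mod 5)
x = a₁·M₁·y₁ + a₂·M₂·y₂ = 4·5·3 + 1·7·3 = 81
Reduce mod 35: x ≡ 11
Check: 11 mod 7 = 4 ✓, 11 mod 5 = 1 ✓

x ≡ 11 (mod 35)


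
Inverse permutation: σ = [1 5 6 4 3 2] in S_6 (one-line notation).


To find σ⁻¹, swap domain and range:
σ(1) = 1 → σ⁻¹(1) = 1
σ(2) = 5 → σ⁻¹(5) = 2
σ(3) = 6 → σ⁻¹(6) = 3
σ(4) = 4 → σ⁻¹(4) = 4
σ(5) = 3 → σ⁻¹(3) = 5
σ(6) = 2 → σ⁻¹(2) = 6

σ⁻¹ = [1 6 5 4 2 3]


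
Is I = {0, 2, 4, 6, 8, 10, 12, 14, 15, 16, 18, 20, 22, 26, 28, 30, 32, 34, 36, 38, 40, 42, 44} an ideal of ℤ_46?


Check ideal conditions for I = {0, 2, 4, 6, 8, 10, 12, 14, 15, 16, 18, 20, 22, 26, 28, 30, 32, 34, 36, 38, 40, 42, 44} in ℤ_46:
(1) I is an additive subgroup? No
(2) For r ∈ ℤ_46 and a ∈ I: r·a ∈ I? No  [counterexample: r=2, a=12, r·a mod 46 = 24 ∉ I]

No, I is not an ideal of ℤ_46


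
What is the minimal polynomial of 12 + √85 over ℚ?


Let α = 12 + √85. Then α - 12 = √85, so (α - 12)² = 85, giving α² - 24α + 59 = 0. Degree 2 and α ∉ ℚ, so this is the minimal polynomial.

Minimal polynomial: x² - 24x + 59


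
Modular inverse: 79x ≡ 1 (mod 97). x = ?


Use the extended Euclidean algorithm to write 1 = 79·s + 97·t; then s mod 97 is the inverse.
Euclidean algorithm:
  79 = 0·97 + 79
  97 = 1·79 + 18
  79 = 4·18 + 7
  18 = 2·7 + 4
  7 = 1·4 + 3
  4 = 1·3 + 1
  3 = 3·1 + 0
gcd(79,97) = 1
Back-substitution gives: 79·(-27) + 97·(22) = 1
So 79⁻¹ ≡ -27 ≡ 70 (mod 97)
Check: 79 × 70 = 5530 ≡ 1 (mod 97) ✓

79⁻¹ ≡ 70 (mod 97)


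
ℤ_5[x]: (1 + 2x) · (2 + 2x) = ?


Expand and collect like terms; reduce coefficients mod 5:
x^0: 1·2 = 2 ≡ 2 (mod 5)
x^1: 1·2 + 2·2 = 6 ≡ 1 (mod 5)
x^2: 2·2 = 4 ≡ 4 (mod 5)
Result: 2 + x + 4x^2

f · g = 2 + x + 4x^2


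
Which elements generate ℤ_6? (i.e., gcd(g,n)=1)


g generates ℤ_n iff gcd(g,n) = 1
Checking each g ∈ {1,...,5}:
gcd(1,6) = 1
gcd(2,6) = 2
gcd(3,6) = 3
gcd(4,6) = 2
gcd(5,6) = 1
Generators: {1, 5}
Number of generators = φ(6) = 2

Generators of ℤ_6 = {1, 5}


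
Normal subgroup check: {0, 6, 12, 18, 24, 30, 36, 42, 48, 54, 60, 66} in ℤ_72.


H = {0, 6, 12, 18, 24, 30, 36, 42, 48, 54, 60, 66} in ℤ_72
ℤ_72 is abelian; every subgroup of an abelian group is normal

Yes, normal subgroup


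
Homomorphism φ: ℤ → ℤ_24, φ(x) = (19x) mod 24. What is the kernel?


Kernel = preimage of identity
ker(φ) = {x ∈ ℤ : 19x ≡ 0 (mod 24)}. gcd(19,24) = 1, so 19x ≡ 0 (mod 24) ⟺ x ≡ 0 (mod 24/1 = 24). Hence ker(φ) = 24ℤ

ker(φ) = 24ℤ


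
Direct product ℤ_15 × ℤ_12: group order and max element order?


|ℤ_15 × ℤ_12| = 15 × 12 = 180
Max element order = lcm(15,12) = 60
Cyclic? No (gcd=3)

|ℤ_15×ℤ_12| = 180, max element order = 60


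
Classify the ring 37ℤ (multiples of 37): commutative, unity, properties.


37ℤ is a commutative ring under +,× but has no multiplicative identity (1 ∉ 37ℤ); it has no zero divisors, but without unity it is not an integral domain
Commutative: Yes
Integral domain: No
Has unity: No

37ℤ (multiples of 37): Commutative=Yes, Unity=No


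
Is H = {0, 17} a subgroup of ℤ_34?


Subgroup test for H = {0, 17} in (ℤ_34, +):
(1) 0 ∈ H? Yes
(2) Closure: for all a,b ∈ H, (a+b) mod 34 ∈ H? Yes
(3) Inverses: for all a ∈ H, -a mod 34 ∈ H? Yes

Yes, H is a subgroup of ℤ_34


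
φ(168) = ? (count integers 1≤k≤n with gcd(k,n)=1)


Factor n: 168 = 2^3 × 3 × 7
φ(n) = n · ∏(1 - 1/p) over distinct primes p | n
φ(168) = 168 · (1 - 1/2) · (1 - 1/3) · (1 - 1/7) = 48

φ(168) = 48


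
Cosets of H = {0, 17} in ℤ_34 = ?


H = {0, 17}, |H| = 2
Number of cosets = |G|/|H| = 34/2 = 17
0 + H = {0, 17}
1 + H = {1, 18}
2 + H = {2, 19}
3 + H = {3, 20}
4 + H = {4, 21}
5 + H = {5, 22}
6 + H = {6, 23}
7 + H = {7, 24}
8 + H = {8, 25}
9 + H = {9, 26}
10 + H = {10, 27}
11 + H = {11, 28}
12 + H = {12, 29}
13 + H = {13, 30}
14 + H = {14, 31}
15 + H = {15, 32}
16 + H = {16, 33}

Cosets: 0+H={0,17}; 1+H={1,18}; 2+H={2,19}; 3+H={3,20}; 4+H={4,21}; 5+H={5,22}; 6+H={6,23}; 7+H={7,24}; 8+H={8,25}; 9+H={9,26}; 10+H={10,27}; 11+H={11,28}; 12+H={12,29}; 13+H={13,30}; 14+H={14,31}; 15+H={15,32}; 16+H={16,33}


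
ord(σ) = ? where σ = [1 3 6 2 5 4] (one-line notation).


Cycle decomposition: (2 3 6 4)
Cycle lengths: 4
Order = lcm(4) = 4

ord(σ) = 4


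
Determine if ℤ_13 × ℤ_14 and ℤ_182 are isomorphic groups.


Comparing ℤ_13 × ℤ_14 and ℤ_182:
gcd(13,14) = 1, so ℤ_13 × ℤ_14 ≅ ℤ_182 (CRT)

Yes, ℤ_13 × ℤ_14 ≅ ℤ_182


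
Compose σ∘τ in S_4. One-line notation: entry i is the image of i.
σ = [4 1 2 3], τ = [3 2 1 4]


σ∘τ: apply τ first, then σ
1 →τ 3 →σ 2
2 →τ 2 →σ 1
3 →τ 1 →σ 4
4 →τ 4 →σ 3

σ∘τ = [2 1 4 3]


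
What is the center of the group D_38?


Z(G) = {g ∈ G | gx = xg for all x ∈ G}
For even n, Z(D_n) = {e, r^(n/2)}: the 180° rotation r^19 commutes with every reflection and rotation

Z(D_38) = {e, r^19}


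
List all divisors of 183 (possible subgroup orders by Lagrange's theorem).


Lagrange's theorem: |H| divides |G|
|G| = 183
Divisors of 183: 1, 3, 61, 183

Possible subgroup orders: {1, 3, 61, 183}


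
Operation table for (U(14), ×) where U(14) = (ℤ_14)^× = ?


Elements: {1, 3, 5, 9, 11, 13}
Operation: multiplication mod 14
Entry (a, b) = (a × b) mod 14

Cayley table:
   |  1 |  3 |  5 |  9 | 11 | 13
 1 |  1 |  3 |  5 |  9 | 11 | 13
 3 |  3 |  9 |  1 | 13 |  5 | 11
 5 |  5 |  1 | 11 |  3 | 13 |  9
 9 |  9 | 13 |  3 | 11 |  1 |  5
11 | 11 |  5 | 13 |  1 |  9 |  3
13 | 13 | 11 |  9 |  5 |  3 |  1


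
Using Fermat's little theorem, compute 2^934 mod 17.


Fermat's little theorem: if p is prime and gcd(a,p)=1, then a^(p-1) ≡ 1 (mod p)
p = 17 is prime, gcd(2,17) = 1
Reduce exponent: 934 mod 16 = 6
So 2^934 ≡ 2^6 (mod 17)
2^6 mod 17 = 13

2^934 ≡ 13 (mod 17)


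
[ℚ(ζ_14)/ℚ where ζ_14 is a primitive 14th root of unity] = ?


[ℚ(ζ_n):ℚ] = deg Φ_n(x) = φ(n). Here φ(14) = 6

[ℚ(ζ_14)/ℚ where ζ_14 is a primitive 14th root of unity] = 6


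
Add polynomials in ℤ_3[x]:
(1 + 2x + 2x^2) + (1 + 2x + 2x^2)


Add coefficients mod 3:
x^0: 1 + 1 = 2 (mod 3)
x^1: 2 + 2 = 1 (mod 3)
x^2: 2 + 2 = 1 (mod 3)
Result: 2 + x + x^2

f + g = 2 + x + x^2


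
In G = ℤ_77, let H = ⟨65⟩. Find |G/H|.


|⟨65⟩| = n / gcd(65, 77) = 77 / 1 = 77
H is normal (ℤ_77 is abelian).
|G/H| = |G| / |H| = 77 / 77 = 1

|G/H| = 1


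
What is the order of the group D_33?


|D_n| = 2n (n rotations and n reflections)
|D_33| = 2×33 = 66

|D_33| = 66


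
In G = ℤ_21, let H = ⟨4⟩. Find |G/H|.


|⟨4⟩| = n / gcd(4, 21) = 21 / 1 = 21
H is normal (ℤ_21 is abelian).
|G/H| = |G| / |H| = 21 / 21 = 1

|G/H| = 1


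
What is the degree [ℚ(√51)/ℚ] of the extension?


√51 has minimal polynomial x² - 51 (irreducible over ℚ since 51 is squarefree)

[ℚ(√51)/ℚ] = 2


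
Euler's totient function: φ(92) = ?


Factor n: 92 = 2^2 × 23
φ(n) = n · ∏(1 - 1/p) over distinct primes p | n
φ(92) = 92 · (1 - 1/2) · (1 - 1/23) = 44

φ(92) = 44


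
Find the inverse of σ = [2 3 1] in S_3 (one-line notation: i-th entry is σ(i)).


To find σ⁻¹, swap domain and range:
σ(1) = 2 → σ⁻¹(2) = 1
σ(2) = 3 → σ⁻¹(3) = 2
σ(3) = 1 → σ⁻¹(1) = 3

σ⁻¹ = [3 1 2]


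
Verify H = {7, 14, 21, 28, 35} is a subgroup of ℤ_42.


Subgroup test for H = {7, 14, 21, 28, 35} in (ℤ_42, +):
(1) 0 ∈ H? No
(2) Closure: for all a,b ∈ H, (a+b) mod 42 ∈ H? No  [counterexample: 7 + 35 = 0 ∉ H]
(3) Inverses: for all a ∈ H, -a mod 42 ∈ H? Yes

No, H is not a subgroup of ℤ_42


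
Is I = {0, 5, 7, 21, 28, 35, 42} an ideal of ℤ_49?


Check ideal conditions for I = {0, 5, 7, 21, 28, 35, 42} in ℤ_49:
(1) I is an additive subgroup? No
(2) For r ∈ ℤ_49 and a ∈ I: r·a ∈ I? No  [counterexample: r=2, a=5, r·a mod 49 = 10 ∉ I]

No, I is not an ideal of ℤ_49


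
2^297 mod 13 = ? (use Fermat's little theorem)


Fermat's little theorem: if p is prime and gcd(a,p)=1, then a^(p-1) ≡ 1 (mod p)
p = 13 is prime, gcd(2,13) = 1
Reduce exponent: 297 mod 12 = 9
So 2^297 ≡ 2^9 (mod 13)
2^9 mod 13 = 5

2^297 ≡ 5 (mod 13)


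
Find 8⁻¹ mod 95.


Use the extended Euclidean algorithm to write 1 = 8·s + 95·t; then s mod 95 is the inverse.
Euclidean algorithm:
  8 = 0·95 + 8
  95 = 11·8 + 7
  8 = 1·7 + 1
  7 = 7·1 + 0
gcd(8,95) = 1
Back-substitution gives: 8·(12) + 95·(-1) = 1
So 8⁻¹ ≡ 12 ≡ 12 (mod 95)
Check: 8 × 12 = 96 ≡ 1 (mod 95) ✓

8⁻¹ ≡ 12 (mod 95)


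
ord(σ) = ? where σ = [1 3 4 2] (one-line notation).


Cycle decomposition: (2 3 4)
Cycle lengths: 3
Order = lcm(3) = 3

ord(σ) = 3


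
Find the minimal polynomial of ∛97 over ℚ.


∛97 satisfies x³ - 97 = 0, irreducible over ℚ (no rational root; 97 is not a perfect cube)

Minimal polynomial: x³ - 97


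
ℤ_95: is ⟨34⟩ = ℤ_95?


g generates ℤ_n iff gcd(g, n) = 1
gcd(34, 95) = 1
Since gcd = 1, 34 is a generator.

Yes, 34 generates ℤ_95


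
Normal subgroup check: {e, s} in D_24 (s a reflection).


H = {e, s} in D_24 (s a reflection)
r·s·r⁻¹ = sr⁻² ≠ s for n ≥ 3, so {e, s} is not closed under conjugation

No, not a normal subgroup


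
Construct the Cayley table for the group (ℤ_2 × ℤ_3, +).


Elements: {(0,0), (0,1), (0,2), (1,0), (1,1), (1,2)}
Operation: componentwise addition mod (2, 3)
Entry (a, b) = ((a₁+b₁) mod 2, (a₂+b₂) mod 3)

Cayley table:
      | (0,0) | (0,1) | (0,2) | (1,0) | (1,1) | (1,2)
(0,0) | (0,0) | (0,1) | (0,2) | (1,0) | (1,1) | (1,2)
(0,1) | (0,1) | (0,2) | (0,0) | (1,1) | (1,2) | (1,0)
(0,2) | (0,2) | (0,0) | (0,1) | (1,2) | (1,0) | (1,1)
(1,0) | (1,0) | (1,1) | (1,2) | (0,0) | (0,1) | (0,2)
(1,1) | (1,1) | (1,2) | (1,0) | (0,1) | (0,2) | (0,0)
(1,2) | (1,2) | (1,0) | (1,1) | (0,2) | (0,0) | (0,1)


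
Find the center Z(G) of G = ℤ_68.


Z(G) = {g ∈ G | gx = xg for all x ∈ G}
ℤ_68 is abelian, so Z(G) = G

Z(ℤ_68) = ℤ_68


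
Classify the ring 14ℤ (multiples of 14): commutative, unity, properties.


14ℤ is a commutative ring under +,× but has no multiplicative identity (1 ∉ 14ℤ); it has no zero divisors, but without unity it is not an integral domain
Commutative: Yes
Integral domain: No
Has unity: No

14ℤ (multiples of 14): Commutative=Yes, Unity=No


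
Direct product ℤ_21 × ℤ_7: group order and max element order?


|ℤ_21 × ℤ_7| = 21 × 7 = 147
Max element order = lcm(21,7) = 21
Cyclic? No (gcd=7)

|ℤ_21×ℤ_7| = 147, max element order = 21


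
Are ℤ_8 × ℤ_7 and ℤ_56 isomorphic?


Comparing ℤ_8 × ℤ_7 and ℤ_56:
gcd(8,7) = 1, so ℤ_8 × ℤ_7 ≅ ℤ_56 (CRT)

Yes, ℤ_8 × ℤ_7 ≅ ℤ_56


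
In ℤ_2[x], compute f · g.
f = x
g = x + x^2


Expand and collect like terms; reduce coefficients mod 2:
x^0: 0·0 = 0 ≡ 0 (mod 2)
x^1: 0·1 + 1·0 = 0 ≡ 0 (mod 2)
x^2: 0·1 + 1·1 = 1 ≡ 1 (mod 2)
x^3: 1·1 = 1 ≡ 1 (mod 2)
Result: x^2 + x^3

f · g = x^2 + x^3


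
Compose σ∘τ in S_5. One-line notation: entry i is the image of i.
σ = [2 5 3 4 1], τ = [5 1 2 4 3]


σ∘τ: apply τ first, then σ
1 →τ 5 →σ 1
2 →τ 1 →σ 2
3 →τ 2 →σ 5
4 →τ 4 →σ 4
5 →τ 3 →σ 3

σ∘τ = [1 2 5 4 3]


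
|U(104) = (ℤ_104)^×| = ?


U(n) is the group of units mod n; |U(n)| = φ(n)
|U(104)| = φ(104) = 48

|U(104) = (ℤ_104)^×| = 48


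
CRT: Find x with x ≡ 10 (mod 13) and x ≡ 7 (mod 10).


m₁ = 13, m₂ = 10, gcd = 1, so CRT applies. M = m₁·m₂ = 130
Let M₁ = M/m₁ = 10, M₂ = M/m₂ = 13
Find y₁ ≡ M₁⁻¹ (mod m₁): 10⁻¹ ≡ 4 (mod 13)
Find y₂ ≡ M₂⁻¹ (mod m₂): 13⁻¹ ≡ 7 (mod 10)
x = a₁·M₁·y₁ + a₂·M₂·y₂ = 10·10·4 + 7·13·7 = 1037
Reduce mod 130: x ≡ 127
Check: 127 mod 13 = 10 ✓, 127 mod 10 = 7 ✓

x ≡ 127 (mod 130)


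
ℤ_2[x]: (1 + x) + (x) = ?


Add coefficients mod 2:
x^0: 1 + 0 = 1 (mod 2)
x^1: 1 + 1 = 0 (mod 2)
Result: 1

f + g = 1


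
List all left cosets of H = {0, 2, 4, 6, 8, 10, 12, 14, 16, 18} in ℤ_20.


H = {0, 2, 4, 6, 8, 10, 12, 14, 16, 18}, |H| = 10
Number of cosets = |G|/|H| = 20/10 = 2
0 + H = {0, 2, 4, 6, 8, 10, 12, 14, 16, 18}
1 + H = {1, 3, 5, 7, 9, 11, 13, 15, 17, 19}

Cosets: 0+H={0,2,4,6,8,10,12,14,16,18}; 1+H={1,3,5,7,9,11,13,15,17,19}


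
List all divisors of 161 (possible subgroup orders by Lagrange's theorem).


Lagrange's theorem: |H| divides |G|
|G| = 161
Divisors of 161: 1, 7, 23, 161

Possible subgroup orders: {1, 7, 23, 161}


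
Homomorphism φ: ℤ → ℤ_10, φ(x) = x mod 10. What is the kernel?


Kernel = preimage of identity
ker(φ) = {x ∈ ℤ : x ≡ 0 (mod 10)} = 10ℤ = {0, ±10, ±20, ...}

ker(φ) = 10ℤ


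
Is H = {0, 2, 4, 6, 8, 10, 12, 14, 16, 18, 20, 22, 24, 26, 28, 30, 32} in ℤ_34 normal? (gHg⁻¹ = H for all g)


H = {0, 2, 4, 6, 8, 10, 12, 14, 16, 18, 20, 22, 24, 26, 28, 30, 32} in ℤ_34
ℤ_34 is abelian; every subgroup of an abelian group is normal

Yes, normal subgroup


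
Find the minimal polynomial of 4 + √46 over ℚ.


Let α = 4 + √46. Then α - 4 = √46, so (α - 4)² = 46, giving α² - 8α - 30 = 0. Degree 2 and α ∉ ℚ, so this is the minimal polynomial.

Minimal polynomial: x² - 8x - 30


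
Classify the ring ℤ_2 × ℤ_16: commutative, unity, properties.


Direct product ring; commutative with unity (1,1); but (1,0)·(0,1) = (0,0) gives zero divisors, so not an integral domain
Commutative: Yes
Integral domain: No
Has unity: Yes

ℤ_2 × ℤ_16: Commutative=Yes, Unity=Yes


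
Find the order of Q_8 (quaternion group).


Q_8 = {±1, ±i, ±j, ±k}
|Q_8| = 8

|Q_8 (quaternion group)| = 8


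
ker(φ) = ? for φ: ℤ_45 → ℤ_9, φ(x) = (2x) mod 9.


Kernel = preimage of identity
ker(φ) = {x ∈ ℤ_45 : 2x ≡ 0 (mod 9)}. Since 9 | 45, φ is well-defined. The kernel is the cyclic subgroup ⟨9⟩ of ℤ_45 (order 5), i.e. {0, 9, 18, 27, 36}

ker(φ) = {0, 9, 18, 27, 36}


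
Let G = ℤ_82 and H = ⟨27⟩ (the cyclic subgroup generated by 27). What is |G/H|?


|⟨27⟩| = n / gcd(27, 82) = 82 / 1 = 82
H is normal (ℤ_82 is abelian).
|G/H| = |G| / |H| = 82 / 82 = 1

|G/H| = 1


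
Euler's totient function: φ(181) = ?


Factor n: 181 = 181
φ(n) = n · ∏(1 - 1/p) over distinct primes p | n
φ(181) = 181 · (1 - 1/181) = 180

φ(181) = 180


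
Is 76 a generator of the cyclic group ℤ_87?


g generates ℤ_n iff gcd(g, n) = 1
gcd(76, 87) = 1
Since gcd = 1, 76 is a generator.

Yes, 76 generates ℤ_87


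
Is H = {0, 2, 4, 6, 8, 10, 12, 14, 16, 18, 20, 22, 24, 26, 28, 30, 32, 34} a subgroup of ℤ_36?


Subgroup test for H = {0, 2, 4, 6, 8, 10, 12, 14, 16, 18, 20, 22, 24, 26, 28, 30, 32, 34} in (ℤ_36, +):
(1) 0 ∈ H? Yes
(2) Closure: for all a,b ∈ H, (a+b) mod 36 ∈ H? Yes
(3) Inverses: for all a ∈ H, -a mod 36 ∈ H? Yes

Yes, H is a subgroup of ℤ_36


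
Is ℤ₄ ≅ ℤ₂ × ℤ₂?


Comparing ℤ₄ and ℤ₂ × ℤ₂:
ℤ₄ has an element of order 4; ℤ₂×ℤ₂ has exponent 2

No, ℤ₄ ≇ ℤ₂ × ℤ₂


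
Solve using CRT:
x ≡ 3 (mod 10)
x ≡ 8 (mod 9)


m₁ = 10, m₂ = 9, gcd = 1, so CRT applies. M = m₁·m₂ = 90
Let M₁ = M/m₁ = 9, M₂ = M/m₂ = 10
Find y₁ ≡ M₁⁻¹ (mod m₁): 9⁻¹ ≡ 9 (mod 10)
Find y₂ ≡ M₂⁻¹ (mod m₂): 10⁻¹ ≡ 1 (mod 9)
x = a₁·M₁·y₁ + a₂·M₂·y₂ = 3·9·9 + 8·10·1 = 323
Reduce mod 90: x ≡ 53
Check: 53 mod 10 = 3 ✓, 53 mod 9 = 8 ✓

x ≡ 53 (mod 90)


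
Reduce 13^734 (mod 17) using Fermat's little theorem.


Fermat's little theorem: if p is prime and gcd(a,p)=1, then a^(p-1) ≡ 1 (mod p)
p = 17 is prime, gcd(13,17) = 1
Reduce exponent: 734 mod 16 = 14
So 13^734 ≡ 13^14 (mod 17)
13^14 mod 17 = 16

13^734 ≡ 16 (mod 17)


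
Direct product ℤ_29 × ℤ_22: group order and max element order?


|ℤ_29 × ℤ_22| = 29 × 22 = 638
Max element order = lcm(29,22) = 638
Cyclic? Yes (gcd=1)

|ℤ_29×ℤ_22| = 638, max element order = 638


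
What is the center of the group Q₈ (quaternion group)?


Z(G) = {g ∈ G | gx = xg for all x ∈ G}
In Q₈ = {±1, ±i, ±j, ±k}, only ±1 commute with every element

Z(Q₈ (quaternion group)) = {1, -1}


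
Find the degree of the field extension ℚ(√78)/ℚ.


√78 has minimal polynomial x² - 78 (irreducible over ℚ since 78 is squarefree)

[ℚ(√78)/ℚ] = 2


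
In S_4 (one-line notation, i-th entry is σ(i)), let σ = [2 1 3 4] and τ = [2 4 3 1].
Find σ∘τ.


σ∘τ: apply τ first, then σ
1 →τ 2 →σ 1
2 →τ 4 →σ 4
3 →τ 3 →σ 3
4 →τ 1 →σ 2

σ∘τ = [1 4 3 2]


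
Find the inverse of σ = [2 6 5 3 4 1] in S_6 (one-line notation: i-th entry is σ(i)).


To find σ⁻¹, swap domain and range:
σ(1) = 2 → σ⁻¹(2) = 1
σ(2) = 6 → σ⁻¹(6) = 2
σ(3) = 5 → σ⁻¹(5) = 3
σ(4) = 3 → σ⁻¹(3) = 4
σ(5) = 4 → σ⁻¹(4) = 5
σ(6) = 1 → σ⁻¹(1) = 6

σ⁻¹ = [6 1 4 5 3 2]


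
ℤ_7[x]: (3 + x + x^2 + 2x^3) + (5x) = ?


Add coefficients mod 7:
x^0: 3 + 0 = 3 (mod 7)
x^1: 1 + 5 = 6 (mod 7)
x^2: 1 + 0 = 1 (mod 7)
x^3: 2 + 0 = 2 (mod 7)
Result: 3 + 6x + x^2 + 2x^3

f + g = 3 + 6x + x^2 + 2x^3


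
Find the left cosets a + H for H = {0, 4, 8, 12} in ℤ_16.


H = {0, 4, 8, 12}, |H| = 4
Number of cosets = |G|/|H| = 16/4 = 4
0 + H = {0, 4, 8, 12}
1 + H = {1, 5, 9, 13}
2 + H = {2, 6, 10, 14}
3 + H = {3, 7, 11, 15}

Cosets: 0+H={0,4,8,12}; 1+H={1,5,9,13}; 2+H={2,6,10,14}; 3+H={3,7,11,15}


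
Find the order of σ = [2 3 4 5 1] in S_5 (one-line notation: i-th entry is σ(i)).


Cycle decomposition: (1 2 3 4 5)
Cycle lengths: 5
Order = lcm(5) = 5

ord(σ) = 5


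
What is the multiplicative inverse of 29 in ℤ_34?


Use the extended Euclidean algorithm to write 1 = 29·s + 34·t; then s mod 34 is the inverse.
Euclidean algorithm:
  29 = 0·34 + 29
  34 = 1·29 + 5
  29 = 5·5 + 4
  5 = 1·4 + 1
  4 = 4·1 + 0
gcd(29,34) = 1
Back-substitution gives: 29·(-7) + 34·(6) = 1
So 29⁻¹ ≡ -7 ≡ 27 (mod 34)
Check: 29 × 27 = 783 ≡ 1 (mod 34) ✓

29⁻¹ ≡ 27 (mod 34)


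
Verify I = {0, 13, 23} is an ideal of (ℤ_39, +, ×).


Check ideal conditions for I = {0, 13, 23} in ℤ_39:
(1) I is an additive subgroup? No
(2) For r ∈ ℤ_39 and a ∈ I: r·a ∈ I? No  [counterexample: r=2, a=13, r·a mod 39 = 26 ∉ I]

No, I is not an ideal of ℤ_39


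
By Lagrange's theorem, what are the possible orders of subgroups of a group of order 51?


Lagrange's theorem: |H| divides |G|
|G| = 51
Divisors of 51: 1, 3, 17, 51

Possible subgroup orders: {1, 3, 17, 51}


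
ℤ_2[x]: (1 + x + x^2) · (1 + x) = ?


Expand and collect like terms; reduce coefficients mod 2:
x^0: 1·1 = 1 ≡ 1 (mod 2)
x^1: 1·1 + 1·1 = 2 ≡ 0 (mod 2)
x^2: 1·1 + 1·1 = 2 ≡ 0 (mod 2)
x^3: 1·1 = 1 ≡ 1 (mod 2)
Result: 1 + x^3

f · g = 1 + x^3


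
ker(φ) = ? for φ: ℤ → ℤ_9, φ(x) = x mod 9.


Kernel = preimage of identity
ker(φ) = {x ∈ ℤ : x ≡ 0 (mod 9)} = 9ℤ = {0, ±9, ±18, ...}

ker(φ) = 9ℤ


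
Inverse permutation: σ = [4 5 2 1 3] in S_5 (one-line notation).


To find σ⁻¹, swap domain and range:
σ(1) = 4 → σ⁻¹(4) = 1
σ(2) = 5 → σ⁻¹(5) = 2
σ(3) = 2 → σ⁻¹(2) = 3
σ(4) = 1 → σ⁻¹(1) = 4
σ(5) = 3 → σ⁻¹(3) = 5

σ⁻¹ = [4 3 5 1 2]


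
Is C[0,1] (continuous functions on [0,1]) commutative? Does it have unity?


pointwise +,× is commutative with unity (constant 1); but bump functions with disjoint support multiply to 0 — zero divisors, so not an integral domain
Commutative: Yes
Integral domain: No
Has unity: Yes

C[0,1] (continuous functions on [0,1]): Commutative=Yes, Unity=Yes


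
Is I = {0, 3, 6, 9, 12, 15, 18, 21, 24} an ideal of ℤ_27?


Check ideal conditions for I = {0, 3, 6, 9, 12, 15, 18, 21, 24} in ℤ_27:
(1) I is an additive subgroup? Yes
(2) For r ∈ ℤ_27 and a ∈ I: r·a ∈ I? Yes

Yes, I is an ideal of ℤ_27


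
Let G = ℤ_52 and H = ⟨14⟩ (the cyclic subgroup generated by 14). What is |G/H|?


|⟨14⟩| = n / gcd(14, 52) = 52 / 2 = 26
H is normal (ℤ_52 is abelian).
|G/H| = |G| / |H| = 52 / 26 = 2

|G/H| = 2


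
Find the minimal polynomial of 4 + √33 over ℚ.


Let α = 4 + √33. Then α - 4 = √33, so (α - 4)² = 33, giving α² - 8α - 17 = 0. Degree 2 and α ∉ ℚ, so this is the minimal polynomial.

Minimal polynomial: x² - 8x - 17


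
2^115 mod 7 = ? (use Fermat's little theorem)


Fermat's little theorem: if p is prime and gcd(a,p)=1, then a^(p-1) ≡ 1 (mod p)
p = 7 is prime, gcd(2,7) = 1
Reduce exponent: 115 mod 6 = 1
So 2^115 ≡ 2^1 (mod 7)
2^1 mod 7 = 2

2^115 ≡ 2 (mod 7)


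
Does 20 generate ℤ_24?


g generates ℤ_n iff gcd(g, n) = 1
gcd(20, 24) = 4
Since gcd = 4 ≠ 1, ⟨20⟩ has order 6 < 24, so 20 is not a generator.

No, 20 does not generate ℤ_24


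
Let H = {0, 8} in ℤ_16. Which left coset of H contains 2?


2 + H = {2 + h (mod 16) : h ∈ H}
2+0=2, 2+8=10

2 + H = {2, 10}


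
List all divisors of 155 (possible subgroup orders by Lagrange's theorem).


Lagrange's theorem: |H| divides |G|
|G| = 155
Divisors of 155: 1, 5, 31, 155

Possible subgroup orders: {1, 5, 31, 155}


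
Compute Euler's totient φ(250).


Factor n: 250 = 2 × 5^3
φ(n) = n · ∏(1 - 1/p) over distinct primes p | n
φ(250) = 250 · (1 - 1/2) · (1 - 1/5) = 100

φ(250) = 100


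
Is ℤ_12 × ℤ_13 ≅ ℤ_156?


Comparing ℤ_12 × ℤ_13 and ℤ_156:
gcd(12,13) = 1, so ℤ_12 × ℤ_13 ≅ ℤ_156 (CRT)

Yes, ℤ_12 × ℤ_13 ≅ ℤ_156


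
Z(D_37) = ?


Z(G) = {g ∈ G | gx = xg for all x ∈ G}
For odd n, Z(D_n) = {e}: no nontrivial rotation commutes with all reflections

Z(D_37) = {e}


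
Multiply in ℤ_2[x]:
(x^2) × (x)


Expand and collect like terms; reduce coefficients mod 2:
x^0: 0·0 = 0 ≡ 0 (mod 2)
x^1: 0·1 + 0·0 = 0 ≡ 0 (mod 2)
x^2: 0·1 + 1·0 = 0 ≡ 0 (mod 2)
x^3: 1·1 = 1 ≡ 1 (mod 2)
Result: x^3

f · g = x^3


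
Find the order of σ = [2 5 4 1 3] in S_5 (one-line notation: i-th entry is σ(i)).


Cycle decomposition: (1 2 5 3 4)
Cycle lengths: 5
Order = lcm(5) = 5

ord(σ) = 5


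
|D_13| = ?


|D_n| = 2n (n rotations and n reflections)
|D_13| = 2×13 = 26

|D_13| = 26


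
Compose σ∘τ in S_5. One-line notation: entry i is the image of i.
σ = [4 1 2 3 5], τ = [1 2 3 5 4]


σ∘τ: apply τ first, then σ
1 →τ 1 →σ 4
2 →τ 2 →σ 1
3 →τ 3 →σ 2
4 →τ 5 →σ 5
5 →τ 4 →σ 3

σ∘τ = [4 1 2 5 3]


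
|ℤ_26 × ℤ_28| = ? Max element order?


|ℤ_26 × ℤ_28| = 26 × 28 = 728
Max element order = lcm(26,28) = 364
Cyclic? No (gcd=2)

|ℤ_26×ℤ_28| = 728, max element order = 364


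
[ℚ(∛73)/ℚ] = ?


∛73 has minimal polynomial x³ - 73 (irreducible over ℚ since 73 is not a perfect cube)

[ℚ(∛73)/ℚ] = 3


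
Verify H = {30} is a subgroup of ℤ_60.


Subgroup test for H = {30} in (ℤ_60, +):
(1) 0 ∈ H? No
(2) Closure: for all a,b ∈ H, (a+b) mod 60 ∈ H? No  [counterexample: 30 + 30 = 0 ∉ H]
(3) Inverses: for all a ∈ H, -a mod 60 ∈ H? Yes

No, H is not a subgroup of ℤ_60


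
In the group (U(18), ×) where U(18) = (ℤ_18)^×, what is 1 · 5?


Operation: multiplication mod 18
1 · 5 = (a × b) mod 18 with a = 1, b = 5

1 · 5 = 5


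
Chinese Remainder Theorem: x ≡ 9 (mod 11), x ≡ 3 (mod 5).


m₁ = 11, m₂ = 5, gcd = 1, so CRT applies. M = m₁·m₂ = 55
Let M₁ = M/m₁ = 5, M₂ = M/m₂ = 11
Find y₁ ≡ M₁⁻¹ (mod m₁): 5⁻¹ ≡ 9 (mod 11)
Find y₂ ≡ M₂⁻¹ (mod m₂): 11⁻¹ ≡ 1 (mod 5)
x = a₁·M₁·y₁ + a₂·M₂·y₂ = 9·5·9 + 3·11·1 = 438
Reduce mod 55: x ≡ 53
Check: 53 mod 11 = 9 ✓, 53 mod 5 = 3 ✓

x ≡ 53 (mod 55)


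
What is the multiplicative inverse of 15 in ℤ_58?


Use the extended Euclidean algorithm to write 1 = 15·s + 58·t; then s mod 58 is the inverse.
Euclidean algorithm:
  15 = 0·58 + 15
  58 = 3·15 + 13
  15 = 1·13 + 2
  13 = 6·2 + 1
  2 = 2·1 + 0
gcd(15,58) = 1
Back-substitution gives: 15·(-27) + 58·(7) = 1
So 15⁻¹ ≡ -27 ≡ 31 (mod 58)
Check: 15 × 31 = 465 ≡ 1 (mod 58) ✓

15⁻¹ ≡ 31 (mod 58)


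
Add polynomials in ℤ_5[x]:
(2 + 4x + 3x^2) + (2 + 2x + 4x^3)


Add coefficients mod 5:
x^0: 2 + 2 = 4 (mod 5)
x^1: 4 + 2 = 1 (mod 5)
x^2: 3 + 0 = 3 (mod 5)
x^3: 0 + 4 = 4 (mod 5)
Result: 4 + x + 3x^2 + 4x^3

f + g = 4 + x + 3x^2 + 4x^3


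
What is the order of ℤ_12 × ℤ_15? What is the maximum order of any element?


|ℤ_12 × ℤ_15| = 12 × 15 = 180
Max element order = lcm(12,15) = 60
Cyclic? No (gcd=3)

|ℤ_12×ℤ_15| = 180, max element order = 60


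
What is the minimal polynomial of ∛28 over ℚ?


∛28 satisfies x³ - 28 = 0, irreducible over ℚ (no rational root; 28 is not a perfect cube)

Minimal polynomial: x³ - 28


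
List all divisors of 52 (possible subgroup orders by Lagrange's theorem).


Lagrange's theorem: |H| divides |G|
|G| = 52
Divisors of 52: 1, 2, 4, 13, 26, 52

Possible subgroup orders: {1, 2, 4, 13, 26, 52}


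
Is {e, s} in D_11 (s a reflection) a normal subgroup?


H = {e, s} in D_11 (s a reflection)
r·s·r⁻¹ = sr⁻² ≠ s for n ≥ 3, so {e, s} is not closed under conjugation

No, not a normal subgroup


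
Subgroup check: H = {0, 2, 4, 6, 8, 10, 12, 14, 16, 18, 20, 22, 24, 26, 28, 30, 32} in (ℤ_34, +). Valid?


Subgroup test for H = {0, 2, 4, 6, 8, 10, 12, 14, 16, 18, 20, 22, 24, 26, 28, 30, 32} in (ℤ_34, +):
(1) 0 ∈ H? Yes
(2) Closure: for all a,b ∈ H, (a+b) mod 34 ∈ H? Yes
(3) Inverses: for all a ∈ H, -a mod 34 ∈ H? Yes

Yes, H is a subgroup of ℤ_34


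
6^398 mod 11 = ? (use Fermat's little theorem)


Fermat's little theorem: if p is prime and gcd(a,p)=1, then a^(p-1) ≡ 1 (mod p)
p = 11 is prime, gcd(6,11) = 1
Reduce exponent: 398 mod 10 = 8
So 6^398 ≡ 6^8 (mod 11)
6^8 mod 11 = 4

6^398 ≡ 4 (mod 11)


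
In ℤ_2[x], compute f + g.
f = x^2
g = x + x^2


Add coefficients mod 2:
x^0: 0 + 0 = 0 (mod 2)
x^1: 0 + 1 = 1 (mod 2)
x^2: 1 + 1 = 0 (mod 2)
Result: x

f + g = x


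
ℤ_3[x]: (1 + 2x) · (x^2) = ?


Expand and collect like terms; reduce coefficients mod 3:
x^0: 1·0 = 0 ≡ 0 (mod 3)
x^1: 1·0 + 2·0 = 0 ≡ 0 (mod 3)
x^2: 1·1 + 2·0 = 1 ≡ 1 (mod 3)
x^3: 2·1 = 2 ≡ 2 (mod 3)
Result: x^2 + 2x^3

f · g = x^2 + 2x^3


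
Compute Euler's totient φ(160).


Factor n: 160 = 2^5 × 5
φ(n) = n · ∏(1 - 1/p) over distinct primes p | n
φ(160) = 160 · (1 - 1/2) · (1 - 1/5) = 64

φ(160) = 64


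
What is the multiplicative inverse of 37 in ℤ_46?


Use the extended Euclidean algorithm to write 1 = 37·s + 46·t; then s mod 46 is the inverse.
Euclidean algorithm:
  37 = 0·46 + 37
  46 = 1·37 + 9
  37 = 4·9 + 1
  9 = 9·1 + 0
gcd(37,46) = 1
Back-substitution gives: 37·(5) + 46·(-4) = 1
So 37⁻¹ ≡ 5 ≡ 5 (mod 46)
Check: 37 × 5 = 185 ≡ 1 (mod 46) ✓

37⁻¹ ≡ 5 (mod 46)


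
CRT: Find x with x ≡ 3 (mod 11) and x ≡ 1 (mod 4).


m₁ = 11, m₂ = 4, gcd = 1, so CRT applies. M = m₁·m₂ = 44
Let M₁ = M/m₁ = 4, M₂ = M/m₂ = 11
Find y₁ ≡ M₁⁻¹ (mod m₁): 4⁻¹ ≡ 3 (mod 11)
Find y₂ ≡ M₂⁻¹ (mod m₂): 11⁻¹ ≡ 3 (mod 4)
x = a₁·M₁·y₁ + a₂·M₂·y₂ = 3·4·3 + 1·11·3 = 69
Reduce mod 44: x ≡ 25
Check: 25 mod 11 = 3 ✓, 25 mod 4 = 1 ✓

x ≡ 25 (mod 44)


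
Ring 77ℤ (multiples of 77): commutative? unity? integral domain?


77ℤ is a commutative ring under +,× but has no multiplicative identity (1 ∉ 77ℤ); it has no zero divisors, but without unity it is not an integral domain
Commutative: Yes
Integral domain: No
Has unity: No

77ℤ (multiples of 77): Commutative=Yes, Unity=No


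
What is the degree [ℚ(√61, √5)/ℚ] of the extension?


[ℚ(√61,√5):ℚ] = [ℚ(√61,√5):ℚ(√61)]·[ℚ(√61):ℚ] = 2·2 = 4

[ℚ(√61, √5)/ℚ] = 4


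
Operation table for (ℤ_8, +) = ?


Elements: {0, 1, 2, 3, 4, 5, 6, 7}
Operation: addition mod 8
Entry (a, b) = (a + b) mod 8

Cayley table:
  | 0 | 1 | 2 | 3 | 4 | 5 | 6 | 7
0 | 0 | 1 | 2 | 3 | 4 | 5 | 6 | 7
1 | 1 | 2 | 3 | 4 | 5 | 6 | 7 | 0
2 | 2 | 3 | 4 | 5 | 6 | 7 | 0 | 1
3 | 3 | 4 | 5 | 6 | 7 | 0 | 1 | 2
4 | 4 | 5 | 6 | 7 | 0 | 1 | 2 | 3
5 | 5 | 6 | 7 | 0 | 1 | 2 | 3 | 4
6 | 6 | 7 | 0 | 1 | 2 | 3 | 4 | 5
7 | 7 | 0 | 1 | 2 | 3 | 4 | 5 | 6


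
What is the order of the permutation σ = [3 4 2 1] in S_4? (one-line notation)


Cycle decomposition: (1 3 2 4)
Cycle lengths: 4
Order = lcm(4) = 4

ord(σ) = 4


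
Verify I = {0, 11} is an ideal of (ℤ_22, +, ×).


Check ideal conditions for I = {0, 11} in ℤ_22:
(1) I is an additive subgroup? Yes
(2) For r ∈ ℤ_22 and a ∈ I: r·a ∈ I? Yes

Yes, I is an ideal of ℤ_22


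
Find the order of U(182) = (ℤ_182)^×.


U(n) is the group of units mod n; |U(n)| = φ(n)
|U(182)| = φ(182) = 72

|U(182) = (ℤ_182)^×| = 72


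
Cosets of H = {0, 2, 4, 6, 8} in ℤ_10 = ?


H = {0, 2, 4, 6, 8}, |H| = 5
Number of cosets = |G|/|H| = 10/5 = 2
0 + H = {0, 2, 4, 6, 8}
1 + H = {1, 3, 5, 7, 9}

Cosets: 0+H={0,2,4,6,8}; 1+H={1,3,5,7,9}


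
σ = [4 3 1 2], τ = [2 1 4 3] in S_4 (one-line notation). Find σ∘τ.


σ∘τ: apply τ first, then σ
1 →τ 2 →σ 3
2 →τ 1 →σ 4
3 →τ 4 →σ 2
4 →τ 3 →σ 1

σ∘τ = [3 4 2 1]


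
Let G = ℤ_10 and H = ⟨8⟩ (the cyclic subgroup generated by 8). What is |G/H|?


|⟨8⟩| = n / gcd(8, 10) = 10 / 2 = 5
H is normal (ℤ_10 is abelian).
|G/H| = |G| / |H| = 10 / 5 = 2

|G/H| = 2


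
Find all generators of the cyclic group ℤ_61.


g generates ℤ_n iff gcd(g,n) = 1
Prime factors of 61: 61
Generators are g ∈ {1,...,60} not divisible by any of these primes.
Generators: {1, 2, 3, 4, 5, 6, 7, 8, 9, 10, 11, 12, 13, 14, 15, 16, 17, 18, 19, 20, 21, 22, 23, 24, 25, 26, 27, 28, 29, 30, 31, 32, 33, 34, 35, 36, 37, 38, 39, 40, 41, 42, 43, 44, 45, 46, 47, 48, 49, 50, 51, 52, 53, 54, 55, 56, 57, 58, 59, 60}
Number of generators = φ(61) = 60

Generators of ℤ_61 = {1, 2, 3, 4, 5, 6, 7, 8, 9, 10, 11, 12, 13, 14, 15, 16, 17, 18, 19, 20, 21, 22, 23, 24, 25, 26, 27, 28, 29, 30, 31, 32, 33, 34, 35, 36, 37, 38, 39, 40, 41, 42, 43, 44, 45, 46, 47, 48, 49, 50, 51, 52, 53, 54, 55, 56, 57, 58, 59, 60}


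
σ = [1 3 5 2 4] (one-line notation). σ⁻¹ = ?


To find σ⁻¹, swap domain and range:
σ(1) = 1 → σ⁻¹(1) = 1
σ(2) = 3 → σ⁻¹(3) = 2
σ(3) = 5 → σ⁻¹(5) = 3
σ(4) = 2 → σ⁻¹(2) = 4
σ(5) = 4 → σ⁻¹(4) = 5

σ⁻¹ = [1 4 2 5 3]


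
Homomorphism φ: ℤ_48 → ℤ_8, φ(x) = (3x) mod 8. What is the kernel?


Kernel = preimage of identity
ker(φ) = {x ∈ ℤ_48 : 3x ≡ 0 (mod 8)}. Since 8 | 48, φ is well-defined. The kernel is the cyclic subgroup ⟨8⟩ of ℤ_48 (order 6), i.e. {0, 8, 16, 24, 32, 40}

ker(φ) = {0, 8, 16, 24, 32, 40}


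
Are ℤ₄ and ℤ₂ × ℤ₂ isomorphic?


Comparing ℤ₄ and ℤ₂ × ℤ₂:
ℤ₄ has an element of order 4; ℤ₂×ℤ₂ has exponent 2

No, ℤ₄ ≇ ℤ₂ × ℤ₂


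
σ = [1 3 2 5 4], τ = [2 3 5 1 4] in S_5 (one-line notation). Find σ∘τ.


σ∘τ: apply τ first, then σ
1 →τ 2 →σ 3
2 →τ 3 →σ 2
3 →τ 5 →σ 4
4 →τ 1 →σ 1
5 →τ 4 →σ 5

σ∘τ = [3 2 4 1 5]


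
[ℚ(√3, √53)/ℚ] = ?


[ℚ(√3,√53):ℚ] = [ℚ(√3,√53):ℚ(√3)]·[ℚ(√3):ℚ] = 2·2 = 4

[ℚ(√3, √53)/ℚ] = 4


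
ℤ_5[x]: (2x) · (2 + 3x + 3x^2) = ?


Expand and collect like terms; reduce coefficients mod 5:
x^0: 0·2 = 0 ≡ 0 (mod 5)
x^1: 0·3 + 2·2 = 4 ≡ 4 (mod 5)
x^2: 0·3 + 2·3 = 6 ≡ 1 (mod 5)
x^3: 2·3 = 6 ≡ 1 (mod 5)
Result: 4x + x^2 + x^3

f · g = 4x + x^2 + x^3


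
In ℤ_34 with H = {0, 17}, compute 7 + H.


7 + H = {7 + h (mod 34) : h ∈ H}
7+0=7, 7+17=24

7 + H = {7, 24}


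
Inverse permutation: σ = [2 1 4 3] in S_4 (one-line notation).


To find σ⁻¹, swap domain and range:
σ(1) = 2 → σ⁻¹(2) = 1
σ(2) = 1 → σ⁻¹(1) = 2
σ(3) = 4 → σ⁻¹(4) = 3
σ(4) = 3 → σ⁻¹(3) = 4

σ⁻¹ = [2 1 4 3]


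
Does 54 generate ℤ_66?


g generates ℤ_n iff gcd(g, n) = 1
gcd(54, 66) = 6
Since gcd = 6 ≠ 1, ⟨54⟩ has order 11 < 66, so 54 is not a generator.

No, 54 does not generate ℤ_66


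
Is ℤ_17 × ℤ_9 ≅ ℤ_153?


Comparing ℤ_17 × ℤ_9 and ℤ_153:
gcd(17,9) = 1, so ℤ_17 × ℤ_9 ≅ ℤ_153 (CRT)

Yes, ℤ_17 × ℤ_9 ≅ ℤ_153


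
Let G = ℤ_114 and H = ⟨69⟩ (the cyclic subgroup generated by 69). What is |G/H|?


|⟨69⟩| = n / gcd(69, 114) = 114 / 3 = 38
H is normal (ℤ_114 is abelian).
|G/H| = |G| / |H| = 114 / 38 = 3

|G/H| = 3


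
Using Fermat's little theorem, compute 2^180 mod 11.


Fermat's little theorem: if p is prime and gcd(a,p)=1, then a^(p-1) ≡ 1 (mod p)
p = 11 is prime, gcd(2,11) = 1
Reduce exponent: 180 mod 10 = 0
So 2^180 ≡ 2^0 (mod 11)
2^0 = 1

2^180 ≡ 1 (mod 11)
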